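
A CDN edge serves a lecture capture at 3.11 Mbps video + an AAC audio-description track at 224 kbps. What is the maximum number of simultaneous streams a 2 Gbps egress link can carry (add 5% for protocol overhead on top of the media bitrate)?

Audio: 224 kbps = 0.224 Mbps.
Per-viewer media rate: 3.334 Mbps.
On the wire with 5% overhead: 3.501 Mbps.
2 Gbps = 2,000 Mbps; 2,000 / 3.501 = 571.31 → 571 viewers.

571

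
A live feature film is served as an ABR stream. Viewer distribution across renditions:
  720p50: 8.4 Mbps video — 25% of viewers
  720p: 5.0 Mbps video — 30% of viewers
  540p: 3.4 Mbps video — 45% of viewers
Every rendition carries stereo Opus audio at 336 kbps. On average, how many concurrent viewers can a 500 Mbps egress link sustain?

91

Audio: 336 kbps = 0.336 Mbps.
Average per-viewer bitrate: 0.25×8.736 + 0.30×5.336 + 0.45×3.736 = 5.466 Mbps.
500 Mbps = 500.0 Mbps; 500.0 / 5.466 = 91.47 → 91.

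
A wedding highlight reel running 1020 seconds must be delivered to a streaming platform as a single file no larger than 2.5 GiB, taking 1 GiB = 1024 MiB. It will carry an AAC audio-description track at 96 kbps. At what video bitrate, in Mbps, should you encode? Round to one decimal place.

21.0 Mbps

Budget: 2.5 GiB = 21474.8 Mb.
Total bitrate budget: 21474.8 Mb / 1020 s = 21.054 Mbps.
Audio: 96 kbps = 0.096 Mbps.
Video: 21.054 − 0.096 = 20.958 Mbps.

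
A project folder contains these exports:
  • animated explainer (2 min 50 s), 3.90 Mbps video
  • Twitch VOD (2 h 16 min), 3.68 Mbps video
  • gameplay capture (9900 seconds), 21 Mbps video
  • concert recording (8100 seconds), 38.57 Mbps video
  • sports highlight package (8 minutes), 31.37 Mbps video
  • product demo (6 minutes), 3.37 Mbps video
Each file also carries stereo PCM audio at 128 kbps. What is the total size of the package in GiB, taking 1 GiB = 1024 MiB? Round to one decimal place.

66.4 GiB

Audio: 128 kbps = 0.128 Mbps.
animated explainer: 4.028 Mbps × 170 s = 684.8 Mb
Twitch VOD: 3.808 Mbps × 8160 s = 31073.3 Mb
gameplay capture: 21.128 Mbps × 9900 s = 209167.2 Mb
concert recording: 38.698 Mbps × 8100 s = 313453.8 Mb
sports highlight package: 31.498 Mbps × 480 s = 15119.0 Mb
product demo: 3.498 Mbps × 360 s = 1259.3 Mb
Total: 570757.4 Mb = 71344.7 MB.
= 66.44 GiB.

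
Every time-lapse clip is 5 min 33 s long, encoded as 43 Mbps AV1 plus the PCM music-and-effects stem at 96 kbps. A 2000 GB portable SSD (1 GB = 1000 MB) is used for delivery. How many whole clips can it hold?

5 min 33 s = 333 s
Audio: 96 kbps = 0.096 Mbps.
Total bitrate: 43.096 Mbps.
Per item: 43.096 Mbps × 333 s = 14,351 Mb = 1,794 MB.
Capacity: 2000 GB = 16,000,000 Mb; 1114.91 items → 1114 complete.

1114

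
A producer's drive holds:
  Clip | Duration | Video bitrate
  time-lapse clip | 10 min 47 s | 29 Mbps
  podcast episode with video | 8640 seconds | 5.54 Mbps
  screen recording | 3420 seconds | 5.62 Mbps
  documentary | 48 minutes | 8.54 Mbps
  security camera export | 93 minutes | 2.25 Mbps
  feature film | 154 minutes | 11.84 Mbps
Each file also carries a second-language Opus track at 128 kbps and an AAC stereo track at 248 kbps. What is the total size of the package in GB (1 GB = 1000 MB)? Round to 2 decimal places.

30.48 GB

Audio total: 128 + 248 = 376 kbps = 0.376 Mbps.
time-lapse clip: 29.376 Mbps × 647 s = 19006.3 Mb
podcast episode with video: 5.916 Mbps × 8640 s = 51114.2 Mb
screen recording: 5.996 Mbps × 3420 s = 20506.3 Mb
documentary: 8.916 Mbps × 2880 s = 25678.1 Mb
security camera export: 2.626 Mbps × 5580 s = 14653.1 Mb
feature film: 12.216 Mbps × 9240 s = 112875.8 Mb
Total: 243833.8 Mb = 30479.2 MB.
= 30.48 GB.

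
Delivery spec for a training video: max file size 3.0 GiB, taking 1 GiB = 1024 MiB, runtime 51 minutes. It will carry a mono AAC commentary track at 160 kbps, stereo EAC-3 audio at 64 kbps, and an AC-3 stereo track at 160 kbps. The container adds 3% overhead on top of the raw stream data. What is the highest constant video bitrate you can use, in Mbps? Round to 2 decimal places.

7.79 Mbps

Budget: 3.0 GiB = 25769.8 Mb.
Stream payload after overhead: 25769.8 / 1.03 = 25019.2 Mb.
51 min = 3060 s
Total bitrate budget: 25019.2 Mb / 3060 s = 8.176 Mbps.
Audio total: 160 + 64 + 160 = 384 kbps = 0.384 Mbps.
Video: 8.176 − 0.384 = 7.792 Mbps.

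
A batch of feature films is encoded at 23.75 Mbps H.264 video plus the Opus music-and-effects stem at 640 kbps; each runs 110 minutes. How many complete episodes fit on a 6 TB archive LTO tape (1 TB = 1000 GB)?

110 min = 6600 s
Audio: 640 kbps = 0.640 Mbps.
Total bitrate: 24.390 Mbps.
Per item: 24.390 Mbps × 6600 s = 160,974 Mb = 20,122 MB.
Capacity: 6 TB = 48,000,000 Mb; 298.18 items → 298 complete.

298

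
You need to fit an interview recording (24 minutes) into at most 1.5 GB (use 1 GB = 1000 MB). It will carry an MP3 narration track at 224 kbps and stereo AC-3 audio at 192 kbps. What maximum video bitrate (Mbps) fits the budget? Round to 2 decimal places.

Budget: 1.5 GB = 12000.0 Mb.
24 min = 1440 s
Total bitrate budget: 12000.0 Mb / 1440 s = 8.333 Mbps.
Audio total: 224 + 192 = 416 kbps = 0.416 Mbps.
Video: 8.333 − 0.416 = 7.917 Mbps.

7.92 Mbps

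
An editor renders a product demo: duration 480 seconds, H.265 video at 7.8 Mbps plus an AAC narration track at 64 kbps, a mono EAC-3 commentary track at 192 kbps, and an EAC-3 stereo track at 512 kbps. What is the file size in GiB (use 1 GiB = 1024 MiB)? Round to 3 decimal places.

0.479 GiB

Audio total: 64 + 192 + 512 = 768 kbps = 0.768 Mbps.
Total bitrate: 7.8 + 0.768 = 8.568 Mbps.
Stream data: 8.568 Mbps × 480 s = 4112.6 Mb.
4,113 Mb = 514,080,000 bytes ÷ 1,073,741,824 = 0.4788 GiB.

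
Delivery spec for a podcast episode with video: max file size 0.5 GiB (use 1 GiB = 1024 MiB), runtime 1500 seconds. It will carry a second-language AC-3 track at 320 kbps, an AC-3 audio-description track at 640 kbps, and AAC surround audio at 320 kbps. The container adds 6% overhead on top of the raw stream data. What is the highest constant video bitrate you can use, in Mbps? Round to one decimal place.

Budget: 0.5 GiB = 4295.0 Mb.
Stream payload after overhead: 4295.0 / 1.06 = 4051.9 Mb.
Total bitrate budget: 4051.9 Mb / 1500 s = 2.701 Mbps.
Audio total: 320 + 640 + 320 = 1280 kbps = 1.280 Mbps.
Video: 2.701 − 1.280 = 1.421 Mbps.

1.4 Mbps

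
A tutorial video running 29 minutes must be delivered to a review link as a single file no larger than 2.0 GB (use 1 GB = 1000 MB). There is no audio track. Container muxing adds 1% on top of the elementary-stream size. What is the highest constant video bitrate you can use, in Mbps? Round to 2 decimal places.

Budget: 2.0 GB = 16000.0 Mb.
Stream payload after overhead: 16000.0 / 1.01 = 15841.6 Mb.
29 min = 1740 s
Total bitrate budget: 15841.6 Mb / 1740 s = 9.104 Mbps.

9.10 Mbps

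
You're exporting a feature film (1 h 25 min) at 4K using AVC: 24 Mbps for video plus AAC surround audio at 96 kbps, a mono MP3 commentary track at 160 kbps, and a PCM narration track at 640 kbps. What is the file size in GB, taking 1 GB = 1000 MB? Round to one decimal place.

15.9 GB

1 h 25 min = 85 min = 5100 s
Audio total: 96 + 160 + 640 = 896 kbps = 0.896 Mbps.
Total bitrate: 24 + 0.896 = 24.896 Mbps.
Stream data: 24.896 Mbps × 5100 s = 126969.6 Mb.
126,970 Mb ÷ 8 = 15,871 MB → 15.87 GB.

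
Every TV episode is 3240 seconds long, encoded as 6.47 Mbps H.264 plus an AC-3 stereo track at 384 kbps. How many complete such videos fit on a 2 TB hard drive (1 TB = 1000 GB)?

720

Audio: 384 kbps = 0.384 Mbps.
Total bitrate: 6.854 Mbps.
Per item: 6.854 Mbps × 3240 s = 22,207 Mb = 2,776 MB.
Capacity: 2 TB = 16,000,000 Mb; 720.49 items → 720 complete.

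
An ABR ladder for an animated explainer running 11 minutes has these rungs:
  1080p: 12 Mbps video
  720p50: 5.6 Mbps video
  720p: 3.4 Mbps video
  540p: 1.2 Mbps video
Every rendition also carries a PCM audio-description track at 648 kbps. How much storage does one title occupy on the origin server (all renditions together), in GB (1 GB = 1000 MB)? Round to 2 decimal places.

11 min = 660 s
Audio: 648 kbps = 0.648 Mbps.
Sum of rendition bitrates: (12+0.648) + (5.6+0.648) + (3.4+0.648) + (1.2+0.648) = 24.792 Mbps.
× 660 s = 16,363 Mb = 2,045 MB = 2.045 GB.

2.05 GB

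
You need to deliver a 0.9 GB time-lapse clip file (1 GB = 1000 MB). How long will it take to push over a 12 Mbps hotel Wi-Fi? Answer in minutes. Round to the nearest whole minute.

File: 0.9 GB = 7200.0 Mb.
At 12 Mbps: 7200.0 / 12 = 600.0 s ≈ 10 minutes.

10 minutes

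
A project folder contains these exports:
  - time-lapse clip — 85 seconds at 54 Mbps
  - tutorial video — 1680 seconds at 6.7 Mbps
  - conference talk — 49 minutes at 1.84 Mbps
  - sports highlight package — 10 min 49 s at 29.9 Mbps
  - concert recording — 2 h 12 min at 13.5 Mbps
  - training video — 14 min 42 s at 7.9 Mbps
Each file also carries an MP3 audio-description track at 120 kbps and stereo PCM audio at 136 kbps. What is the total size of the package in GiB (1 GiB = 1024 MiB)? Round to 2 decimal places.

18.41 GiB

Audio total: 120 + 136 = 256 kbps = 0.256 Mbps.
time-lapse clip: 54.256 Mbps × 85 s = 4611.8 Mb
tutorial video: 6.956 Mbps × 1680 s = 11686.1 Mb
conference talk: 2.096 Mbps × 2940 s = 6162.2 Mb
sports highlight package: 30.156 Mbps × 649 s = 19571.2 Mb
concert recording: 13.756 Mbps × 7920 s = 108947.5 Mb
training video: 8.156 Mbps × 882 s = 7193.6 Mb
Total: 158172.4 Mb = 19771.6 MB.
= 18.41 GiB.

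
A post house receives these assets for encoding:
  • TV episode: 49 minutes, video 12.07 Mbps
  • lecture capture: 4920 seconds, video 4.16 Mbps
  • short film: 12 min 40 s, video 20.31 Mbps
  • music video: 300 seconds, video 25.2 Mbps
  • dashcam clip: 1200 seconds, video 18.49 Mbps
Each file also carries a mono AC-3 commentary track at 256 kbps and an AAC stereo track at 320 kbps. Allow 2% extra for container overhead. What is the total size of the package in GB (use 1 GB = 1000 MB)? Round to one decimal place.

13.6 GB

Audio total: 256 + 320 = 576 kbps = 0.576 Mbps.
TV episode: 12.646 Mbps × 2940 s × 1.02 = 37922.8 Mb
lecture capture: 4.736 Mbps × 4920 s × 1.02 = 23767.1 Mb
short film: 20.886 Mbps × 760 s × 1.02 = 16190.8 Mb
music video: 25.776 Mbps × 300 s × 1.02 = 7887.5 Mb
dashcam clip: 19.066 Mbps × 1200 s × 1.02 = 23336.8 Mb
Total: 109105.0 Mb = 13638.1 MB.
= 13.64 GB.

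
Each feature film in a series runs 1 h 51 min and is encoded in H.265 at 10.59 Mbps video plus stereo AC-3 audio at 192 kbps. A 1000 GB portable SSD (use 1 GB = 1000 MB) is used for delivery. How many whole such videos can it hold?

111

1 h 51 min = 111 min = 6660 s
Audio: 192 kbps = 0.192 Mbps.
Total bitrate: 10.782 Mbps.
Per item: 10.782 Mbps × 6660 s = 71,808 Mb = 8,976 MB.
Capacity: 1000 GB = 8,000,000 Mb; 111.41 items → 111 complete.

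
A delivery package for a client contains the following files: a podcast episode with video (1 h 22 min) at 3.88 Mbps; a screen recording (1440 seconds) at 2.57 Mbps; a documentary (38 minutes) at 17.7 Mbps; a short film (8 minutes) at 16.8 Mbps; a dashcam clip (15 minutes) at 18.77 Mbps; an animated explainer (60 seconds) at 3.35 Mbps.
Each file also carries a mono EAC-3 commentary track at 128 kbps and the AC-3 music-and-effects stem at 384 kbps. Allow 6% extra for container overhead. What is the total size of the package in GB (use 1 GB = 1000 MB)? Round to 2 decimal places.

Audio total: 128 + 384 = 512 kbps = 0.512 Mbps.
podcast episode with video: 4.392 Mbps × 4920 s × 1.06 = 22905.2 Mb
screen recording: 3.082 Mbps × 1440 s × 1.06 = 4704.4 Mb
documentary: 18.212 Mbps × 2280 s × 1.06 = 44014.8 Mb
short film: 17.312 Mbps × 480 s × 1.06 = 8808.3 Mb
dashcam clip: 19.282 Mbps × 900 s × 1.06 = 18395.0 Mb
animated explainer: 3.862 Mbps × 60 s × 1.06 = 245.6 Mb
Total: 99073.3 Mb = 12384.2 MB.
= 12.38 GB.

12.38 GB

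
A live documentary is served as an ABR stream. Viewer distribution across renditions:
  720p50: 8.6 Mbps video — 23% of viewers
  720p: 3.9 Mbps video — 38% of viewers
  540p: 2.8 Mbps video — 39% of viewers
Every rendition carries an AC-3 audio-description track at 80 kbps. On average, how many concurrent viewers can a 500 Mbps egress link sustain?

107

Audio: 80 kbps = 0.080 Mbps.
Average per-viewer bitrate: 0.23×8.680 + 0.38×3.980 + 0.39×2.880 = 4.632 Mbps.
500 Mbps = 500.0 Mbps; 500.0 / 4.632 = 107.94 → 107.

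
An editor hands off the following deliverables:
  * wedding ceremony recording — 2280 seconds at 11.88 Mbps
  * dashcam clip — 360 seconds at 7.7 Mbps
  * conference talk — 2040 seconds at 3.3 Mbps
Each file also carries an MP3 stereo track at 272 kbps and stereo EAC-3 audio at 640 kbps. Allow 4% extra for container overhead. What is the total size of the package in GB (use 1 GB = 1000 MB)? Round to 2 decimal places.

Audio total: 272 + 640 = 912 kbps = 0.912 Mbps.
wedding ceremony recording: 12.792 Mbps × 2280 s × 1.04 = 30332.4 Mb
dashcam clip: 8.612 Mbps × 360 s × 1.04 = 3224.3 Mb
conference talk: 4.212 Mbps × 2040 s × 1.04 = 8936.2 Mb
Total: 42492.9 Mb = 5311.6 MB.
= 5.312 GB.

5.31 GB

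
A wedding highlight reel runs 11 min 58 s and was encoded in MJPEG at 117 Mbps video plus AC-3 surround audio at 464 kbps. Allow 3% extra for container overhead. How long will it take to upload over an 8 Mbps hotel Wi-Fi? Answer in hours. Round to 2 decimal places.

3.02 hours

11 min 58 s = 718 s
Audio: 464 kbps = 0.464 Mbps.
Total bitrate: 117.464 Mbps.
File: 117.464 Mbps × 718 s = 84339.2 Mb.
With 3% container overhead: ×1.03. → 86869.3 Mb.
At 8 Mbps: 86869.3 / 8 = 10858.7 s ≈ 3.02 hours.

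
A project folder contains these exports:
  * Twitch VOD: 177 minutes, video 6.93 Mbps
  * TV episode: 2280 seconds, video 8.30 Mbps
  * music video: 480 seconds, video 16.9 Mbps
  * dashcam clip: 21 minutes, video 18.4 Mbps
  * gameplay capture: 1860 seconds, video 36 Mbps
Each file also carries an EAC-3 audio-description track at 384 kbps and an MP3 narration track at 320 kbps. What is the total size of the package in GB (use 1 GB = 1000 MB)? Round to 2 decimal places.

Audio total: 384 + 320 = 704 kbps = 0.704 Mbps.
Twitch VOD: 7.634 Mbps × 10620 s = 81073.1 Mb
TV episode: 9.004 Mbps × 2280 s = 20529.1 Mb
music video: 17.604 Mbps × 480 s = 8449.9 Mb
dashcam clip: 19.104 Mbps × 1260 s = 24071.0 Mb
gameplay capture: 36.704 Mbps × 1860 s = 68269.4 Mb
Total: 202392.6 Mb = 25299.1 MB.
= 25.30 GB.

25.30 GB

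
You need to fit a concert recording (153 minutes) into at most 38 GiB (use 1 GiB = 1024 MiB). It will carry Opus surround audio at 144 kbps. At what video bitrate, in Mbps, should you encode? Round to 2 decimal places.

35.41 Mbps

Budget: 38 GiB = 326417.5 Mb.
153 min = 9180 s
Total bitrate budget: 326417.5 Mb / 9180 s = 35.557 Mbps.
Audio: 144 kbps = 0.144 Mbps.
Video: 35.557 − 0.144 = 35.413 Mbps.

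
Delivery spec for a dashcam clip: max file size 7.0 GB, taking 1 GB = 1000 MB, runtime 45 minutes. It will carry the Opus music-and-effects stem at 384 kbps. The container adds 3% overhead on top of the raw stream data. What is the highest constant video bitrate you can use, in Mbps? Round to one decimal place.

19.8 Mbps

Budget: 7.0 GB = 56000.0 Mb.
Stream payload after overhead: 56000.0 / 1.03 = 54368.9 Mb.
45 min = 2700 s
Total bitrate budget: 54368.9 Mb / 2700 s = 20.137 Mbps.
Audio: 384 kbps = 0.384 Mbps.
Video: 20.137 − 0.384 = 19.753 Mbps.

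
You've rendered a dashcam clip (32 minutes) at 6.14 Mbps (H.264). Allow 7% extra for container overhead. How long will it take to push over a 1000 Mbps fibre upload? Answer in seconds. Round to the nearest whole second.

13 seconds

32 min = 1920 s
File: 6.140 Mbps × 1920 s = 11788.8 Mb.
With 7% container overhead: ×1.07. → 12614.0 Mb.
At 1000 Mbps: 12614.0 / 1000 = 12.6 s ≈ 12.6 seconds.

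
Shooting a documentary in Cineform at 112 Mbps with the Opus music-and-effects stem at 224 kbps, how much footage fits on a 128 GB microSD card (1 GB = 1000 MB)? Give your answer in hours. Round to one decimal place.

Audio: 224 kbps = 0.224 Mbps.
Total bitrate: 112 + 0.224 = 112.224 Mbps.
Capacity: 128 GB = 1,024,000 Mb.
Recording time: 1,024,000 / 112.224 = 9,125 s ≈ 2.53 hours.

2.5 hours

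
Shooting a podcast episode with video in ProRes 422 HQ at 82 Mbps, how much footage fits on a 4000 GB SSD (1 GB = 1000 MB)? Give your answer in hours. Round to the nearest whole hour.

Capacity: 4000 GB = 32,000,000 Mb.
Recording time: 32,000,000 / 82.000 = 390,244 s ≈ 108 hours.

108 hours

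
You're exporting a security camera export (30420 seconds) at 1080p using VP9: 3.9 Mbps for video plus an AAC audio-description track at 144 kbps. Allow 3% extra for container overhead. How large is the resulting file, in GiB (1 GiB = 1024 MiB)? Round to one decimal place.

Audio: 144 kbps = 0.144 Mbps.
Total bitrate: 3.9 + 0.144 = 4.044 Mbps.
Stream data: 4.044 Mbps × 30420 s = 123018.5 Mb.
With 3% container overhead: ×1.03.
126,709 Mb = 15,838,629,300 bytes ÷ 1,073,741,824 = 14.75 GiB.

14.8 GiB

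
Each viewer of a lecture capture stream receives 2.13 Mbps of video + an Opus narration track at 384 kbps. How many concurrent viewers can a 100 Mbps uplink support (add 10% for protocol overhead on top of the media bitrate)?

Audio: 384 kbps = 0.384 Mbps.
Per-viewer media rate: 2.514 Mbps.
On the wire with 10% overhead: 2.765 Mbps.
100 Mbps = 100.0 Mbps; 100.0 / 2.765 = 36.16 → 36 viewers.

36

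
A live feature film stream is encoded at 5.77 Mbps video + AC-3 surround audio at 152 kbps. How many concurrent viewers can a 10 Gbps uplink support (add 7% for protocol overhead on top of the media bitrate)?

Audio: 152 kbps = 0.152 Mbps.
Per-viewer media rate: 5.922 Mbps.
On the wire with 7% overhead: 6.337 Mbps.
10 Gbps = 10,000 Mbps; 10,000 / 6.337 = 1578.15 → 1578 viewers.

1578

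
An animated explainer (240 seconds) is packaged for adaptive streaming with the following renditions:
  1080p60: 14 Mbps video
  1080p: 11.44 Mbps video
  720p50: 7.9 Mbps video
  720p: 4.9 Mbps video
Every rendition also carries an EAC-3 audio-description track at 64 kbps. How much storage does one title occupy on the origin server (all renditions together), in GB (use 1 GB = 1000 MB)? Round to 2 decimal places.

1.15 GB

Audio: 64 kbps = 0.064 Mbps.
Sum of rendition bitrates: (14+0.064) + (11.44+0.064) + (7.9+0.064) + (4.9+0.064) = 38.496 Mbps.
× 240 s = 9,239 Mb = 1,155 MB = 1.155 GB.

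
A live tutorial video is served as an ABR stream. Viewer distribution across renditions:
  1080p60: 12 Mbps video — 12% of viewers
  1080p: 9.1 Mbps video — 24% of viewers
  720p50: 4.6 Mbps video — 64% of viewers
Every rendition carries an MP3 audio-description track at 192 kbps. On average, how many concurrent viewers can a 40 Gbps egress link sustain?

5917

Audio: 192 kbps = 0.192 Mbps.
Average per-viewer bitrate: 0.12×12.192 + 0.24×9.292 + 0.64×4.792 = 6.760 Mbps.
40 Gbps = 40,000 Mbps; 40,000 / 6.760 = 5917.16 → 5917.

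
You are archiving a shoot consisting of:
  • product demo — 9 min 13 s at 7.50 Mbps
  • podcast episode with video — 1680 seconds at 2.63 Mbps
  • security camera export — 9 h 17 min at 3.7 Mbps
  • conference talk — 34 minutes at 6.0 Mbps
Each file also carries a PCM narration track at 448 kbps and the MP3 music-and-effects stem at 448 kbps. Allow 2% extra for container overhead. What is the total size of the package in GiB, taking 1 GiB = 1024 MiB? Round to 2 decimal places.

21.16 GiB

Audio total: 448 + 448 = 896 kbps = 0.896 Mbps.
product demo: 8.396 Mbps × 553 s × 1.02 = 4735.8 Mb
podcast episode with video: 3.526 Mbps × 1680 s × 1.02 = 6042.2 Mb
security camera export: 4.596 Mbps × 33420 s × 1.02 = 156670.3 Mb
conference talk: 6.896 Mbps × 2040 s × 1.02 = 14349.2 Mb
Total: 181797.5 Mb = 22724.7 MB.
= 21.16 GiB.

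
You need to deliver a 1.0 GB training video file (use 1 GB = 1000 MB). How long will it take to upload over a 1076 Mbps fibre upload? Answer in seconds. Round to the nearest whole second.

File: 1.0 GB = 8000.0 Mb.
At 1076 Mbps: 8000.0 / 1076 = 7.4 s ≈ 7.43 seconds.

7 seconds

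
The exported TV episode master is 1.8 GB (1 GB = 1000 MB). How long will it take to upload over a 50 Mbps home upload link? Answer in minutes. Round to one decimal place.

File: 1.8 GB = 14400.0 Mb.
At 50 Mbps: 14400.0 / 50 = 288.0 s ≈ 4.8 minutes.

4.8 minutes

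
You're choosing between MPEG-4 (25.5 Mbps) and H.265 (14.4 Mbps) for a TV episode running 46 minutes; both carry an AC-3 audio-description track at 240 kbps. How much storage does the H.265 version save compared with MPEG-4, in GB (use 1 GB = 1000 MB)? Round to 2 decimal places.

3.83 GB

46 min = 2760 s
Audio: 240 kbps = 0.240 Mbps.
MPEG-4: 25.740 Mbps × 2760 s = 71042.4 Mb = 8.880 GB.
H.265: 14.640 Mbps × 2760 s = 40406.4 Mb = 5.051 GB.
Saving: 8.880 − 5.051 = 3.829 GB.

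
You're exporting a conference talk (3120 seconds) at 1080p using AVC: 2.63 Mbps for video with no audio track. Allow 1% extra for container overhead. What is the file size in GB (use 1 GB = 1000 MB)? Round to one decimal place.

Total bitrate: 2.63 Mbps.
Stream data: 2.630 Mbps × 3120 s = 8205.6 Mb.
With 1% container overhead: ×1.01.
8,288 Mb ÷ 8 = 1,036 MB → 1.036 GB.

1.0 GB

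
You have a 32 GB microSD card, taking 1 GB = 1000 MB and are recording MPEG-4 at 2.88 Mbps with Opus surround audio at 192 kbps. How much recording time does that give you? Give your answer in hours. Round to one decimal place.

23.1 hours

Audio: 192 kbps = 0.192 Mbps.
Total bitrate: 2.88 + 0.192 = 3.072 Mbps.
Capacity: 32 GB = 256,000 Mb.
Recording time: 256,000 / 3.072 = 83,333 s ≈ 23.1 hours.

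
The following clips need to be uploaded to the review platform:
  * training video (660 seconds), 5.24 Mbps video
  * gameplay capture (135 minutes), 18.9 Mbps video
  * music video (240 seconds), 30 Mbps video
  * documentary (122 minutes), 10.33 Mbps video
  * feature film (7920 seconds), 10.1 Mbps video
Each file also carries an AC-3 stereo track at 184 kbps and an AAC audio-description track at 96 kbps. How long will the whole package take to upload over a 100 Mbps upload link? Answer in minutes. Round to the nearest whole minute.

Audio total: 184 + 96 = 280 kbps = 0.280 Mbps.
training video: 5.520 Mbps × 660 s = 3643.2 Mb
gameplay capture: 19.180 Mbps × 8100 s = 155358.0 Mb
music video: 30.280 Mbps × 240 s = 7267.2 Mb
documentary: 10.610 Mbps × 7320 s = 77665.2 Mb
feature film: 10.380 Mbps × 7920 s = 82209.6 Mb
Total: 326143.2 Mb = 40767.9 MB.
At 100 Mbps: 326143.2 / 100 = 3261 s ≈ 54.4 minutes.

54 minutes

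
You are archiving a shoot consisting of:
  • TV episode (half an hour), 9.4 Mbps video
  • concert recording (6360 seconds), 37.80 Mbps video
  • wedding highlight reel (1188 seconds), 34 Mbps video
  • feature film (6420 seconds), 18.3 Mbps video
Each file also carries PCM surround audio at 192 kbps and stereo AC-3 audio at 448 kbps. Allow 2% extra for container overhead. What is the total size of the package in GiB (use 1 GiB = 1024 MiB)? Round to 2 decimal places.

Audio total: 192 + 448 = 640 kbps = 0.640 Mbps.
TV episode: 10.040 Mbps × 1800 s × 1.02 = 18433.4 Mb
concert recording: 38.440 Mbps × 6360 s × 1.02 = 249368.0 Mb
wedding highlight reel: 34.640 Mbps × 1188 s × 1.02 = 41975.4 Mb
feature film: 18.940 Mbps × 6420 s × 1.02 = 124026.7 Mb
Total: 433803.5 Mb = 54225.4 MB.
= 50.50 GiB.

50.50 GiB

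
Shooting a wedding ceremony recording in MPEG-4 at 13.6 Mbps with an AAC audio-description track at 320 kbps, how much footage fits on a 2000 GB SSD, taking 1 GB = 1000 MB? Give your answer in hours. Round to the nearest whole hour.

319 hours

Audio: 320 kbps = 0.320 Mbps.
Total bitrate: 13.6 + 0.320 = 13.920 Mbps.
Capacity: 2000 GB = 16,000,000 Mb.
Recording time: 16,000,000 / 13.920 = 1,149,425 s ≈ 319 hours.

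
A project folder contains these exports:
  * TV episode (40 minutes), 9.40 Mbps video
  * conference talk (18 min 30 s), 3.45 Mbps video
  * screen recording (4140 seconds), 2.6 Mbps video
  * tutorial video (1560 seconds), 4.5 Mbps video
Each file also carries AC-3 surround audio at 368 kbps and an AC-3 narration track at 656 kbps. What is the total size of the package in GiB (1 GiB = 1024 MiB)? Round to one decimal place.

6.2 GiB

Audio total: 368 + 656 = 1024 kbps = 1.024 Mbps.
TV episode: 10.424 Mbps × 2400 s = 25017.6 Mb
conference talk: 4.474 Mbps × 1110 s = 4966.1 Mb
screen recording: 3.624 Mbps × 4140 s = 15003.4 Mb
tutorial video: 5.524 Mbps × 1560 s = 8617.4 Mb
Total: 53604.5 Mb = 6700.6 MB.
= 6.240 GiB.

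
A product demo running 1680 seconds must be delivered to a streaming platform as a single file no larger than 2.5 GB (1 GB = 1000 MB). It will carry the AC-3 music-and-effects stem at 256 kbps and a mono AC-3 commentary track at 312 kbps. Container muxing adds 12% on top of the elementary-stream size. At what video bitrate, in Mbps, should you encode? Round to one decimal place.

Budget: 2.5 GB = 20000.0 Mb.
Stream payload after overhead: 20000.0 / 1.12 = 17857.1 Mb.
Total bitrate budget: 17857.1 Mb / 1680 s = 10.629 Mbps.
Audio total: 256 + 312 = 568 kbps = 0.568 Mbps.
Video: 10.629 − 0.568 = 10.061 Mbps.

10.1 Mbps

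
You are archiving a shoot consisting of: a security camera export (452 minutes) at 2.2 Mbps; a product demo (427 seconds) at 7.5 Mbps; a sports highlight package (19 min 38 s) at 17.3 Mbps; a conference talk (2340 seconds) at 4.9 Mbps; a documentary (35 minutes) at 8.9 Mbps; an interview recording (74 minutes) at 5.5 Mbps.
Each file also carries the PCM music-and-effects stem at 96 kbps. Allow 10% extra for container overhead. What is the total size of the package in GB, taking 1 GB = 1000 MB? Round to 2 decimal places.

Audio: 96 kbps = 0.096 Mbps.
security camera export: 2.296 Mbps × 27120 s × 1.10 = 68494.3 Mb
product demo: 7.596 Mbps × 427 s × 1.10 = 3567.8 Mb
sports highlight package: 17.396 Mbps × 1178 s × 1.10 = 22541.7 Mb
conference talk: 4.996 Mbps × 2340 s × 1.10 = 12859.7 Mb
documentary: 8.996 Mbps × 2100 s × 1.10 = 20780.8 Mb
interview recording: 5.596 Mbps × 4440 s × 1.10 = 27330.9 Mb
Total: 155575.2 Mb = 19446.9 MB.
= 19.45 GB.

19.45 GB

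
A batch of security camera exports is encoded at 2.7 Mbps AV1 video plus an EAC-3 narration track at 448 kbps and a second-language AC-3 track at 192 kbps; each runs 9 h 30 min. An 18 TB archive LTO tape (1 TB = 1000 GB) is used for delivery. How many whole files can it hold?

1260

9 h 30 min = 570 min = 34200 s
Audio total: 448 + 192 = 640 kbps = 0.640 Mbps.
Total bitrate: 3.340 Mbps.
Per item: 3.340 Mbps × 34200 s = 114,228 Mb = 14,278 MB.
Capacity: 18 TB = 144,000,000 Mb; 1260.64 items → 1260 complete.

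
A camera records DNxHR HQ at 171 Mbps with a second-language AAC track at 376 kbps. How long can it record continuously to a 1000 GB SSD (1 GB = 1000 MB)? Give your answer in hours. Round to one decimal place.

13.0 hours

Audio: 376 kbps = 0.376 Mbps.
Total bitrate: 171 + 0.376 = 171.376 Mbps.
Capacity: 1000 GB = 8,000,000 Mb.
Recording time: 8,000,000 / 171.376 = 46,681 s ≈ 13.0 hours.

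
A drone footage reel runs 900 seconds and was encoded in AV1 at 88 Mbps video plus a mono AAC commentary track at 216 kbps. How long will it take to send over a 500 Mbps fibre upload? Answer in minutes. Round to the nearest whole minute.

Audio: 216 kbps = 0.216 Mbps.
Total bitrate: 88.216 Mbps.
File: 88.216 Mbps × 900 s = 79394.4 Mb.
At 500 Mbps: 79394.4 / 500 = 158.8 s ≈ 2.65 minutes.

3 minutes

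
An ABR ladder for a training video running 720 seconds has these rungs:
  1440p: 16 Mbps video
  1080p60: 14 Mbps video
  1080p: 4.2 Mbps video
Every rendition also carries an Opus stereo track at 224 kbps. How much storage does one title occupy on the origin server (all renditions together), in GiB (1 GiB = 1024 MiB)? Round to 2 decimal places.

2.92 GiB

Audio: 224 kbps = 0.224 Mbps.
Sum of rendition bitrates: (16+0.224) + (14+0.224) + (4.2+0.224) = 34.872 Mbps.
× 720 s = 25,108 Mb = 3,138 MB = 2.923 GiB.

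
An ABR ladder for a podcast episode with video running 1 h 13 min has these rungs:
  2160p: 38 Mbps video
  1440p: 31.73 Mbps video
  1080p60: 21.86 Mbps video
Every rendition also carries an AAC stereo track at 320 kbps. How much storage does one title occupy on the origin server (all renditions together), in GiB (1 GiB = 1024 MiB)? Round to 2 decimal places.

47.19 GiB

1 h 13 min = 73 min = 4380 s
Audio: 320 kbps = 0.320 Mbps.
Sum of rendition bitrates: (38+0.320) + (31.73+0.320) + (21.86+0.320) = 92.550 Mbps.
× 4380 s = 405,369 Mb = 50,671 MB = 47.19 GiB.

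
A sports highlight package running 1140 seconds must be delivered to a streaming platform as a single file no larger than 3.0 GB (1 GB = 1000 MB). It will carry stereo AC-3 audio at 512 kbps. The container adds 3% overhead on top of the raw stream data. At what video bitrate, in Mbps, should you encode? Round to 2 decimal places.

19.93 Mbps

Budget: 3.0 GB = 24000.0 Mb.
Stream payload after overhead: 24000.0 / 1.03 = 23301.0 Mb.
Total bitrate budget: 23301.0 Mb / 1140 s = 20.439 Mbps.
Audio: 512 kbps = 0.512 Mbps.
Video: 20.439 − 0.512 = 19.927 Mbps.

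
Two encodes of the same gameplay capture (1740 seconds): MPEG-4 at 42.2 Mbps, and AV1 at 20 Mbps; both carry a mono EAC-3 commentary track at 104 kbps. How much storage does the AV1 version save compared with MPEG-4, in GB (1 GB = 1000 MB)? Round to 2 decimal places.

Audio: 104 kbps = 0.104 Mbps.
MPEG-4: 42.304 Mbps × 1740 s = 73609.0 Mb = 9.201 GB.
AV1: 20.104 Mbps × 1740 s = 34981.0 Mb = 4.373 GB.
Saving: 9.201 − 4.373 = 4.829 GB.

4.83 GB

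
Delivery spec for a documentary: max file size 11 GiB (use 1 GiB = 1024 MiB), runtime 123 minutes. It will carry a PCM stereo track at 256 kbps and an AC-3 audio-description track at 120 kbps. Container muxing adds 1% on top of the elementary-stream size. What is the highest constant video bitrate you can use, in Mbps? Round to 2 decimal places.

Budget: 11 GiB = 94489.3 Mb.
Stream payload after overhead: 94489.3 / 1.01 = 93553.7 Mb.
123 min = 7380 s
Total bitrate budget: 93553.7 Mb / 7380 s = 12.677 Mbps.
Audio total: 256 + 120 = 376 kbps = 0.376 Mbps.
Video: 12.677 − 0.376 = 12.301 Mbps.

12.30 Mbps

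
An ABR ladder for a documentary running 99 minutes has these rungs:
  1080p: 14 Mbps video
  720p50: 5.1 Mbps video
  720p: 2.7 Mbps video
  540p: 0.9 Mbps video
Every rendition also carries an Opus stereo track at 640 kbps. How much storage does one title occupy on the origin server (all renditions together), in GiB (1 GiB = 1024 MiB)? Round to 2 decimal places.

99 min = 5940 s
Audio: 640 kbps = 0.640 Mbps.
Sum of rendition bitrates: (14+0.640) + (5.1+0.640) + (2.7+0.640) + (0.9+0.640) = 25.260 Mbps.
× 5940 s = 150,044 Mb = 18,756 MB = 17.47 GiB.

17.47 GiB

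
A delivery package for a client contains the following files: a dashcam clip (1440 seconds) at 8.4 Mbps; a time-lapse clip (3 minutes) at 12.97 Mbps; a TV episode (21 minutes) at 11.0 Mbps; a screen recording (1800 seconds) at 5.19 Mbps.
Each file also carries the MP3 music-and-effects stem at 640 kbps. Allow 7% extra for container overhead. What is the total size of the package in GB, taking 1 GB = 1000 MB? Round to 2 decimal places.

5.43 GB

Audio: 640 kbps = 0.640 Mbps.
dashcam clip: 9.040 Mbps × 1440 s × 1.07 = 13928.8 Mb
time-lapse clip: 13.610 Mbps × 180 s × 1.07 = 2621.3 Mb
TV episode: 11.640 Mbps × 1260 s × 1.07 = 15693.0 Mb
screen recording: 5.830 Mbps × 1800 s × 1.07 = 11228.6 Mb
Total: 43471.7 Mb = 5434.0 MB.
= 5.434 GB.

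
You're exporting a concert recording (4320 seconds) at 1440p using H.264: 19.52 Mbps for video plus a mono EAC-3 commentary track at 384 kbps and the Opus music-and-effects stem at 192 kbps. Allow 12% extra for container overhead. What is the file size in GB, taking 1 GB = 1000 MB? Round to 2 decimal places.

Audio total: 384 + 192 = 576 kbps = 0.576 Mbps.
Total bitrate: 19.52 + 0.576 = 20.096 Mbps.
Stream data: 20.096 Mbps × 4320 s = 86814.7 Mb.
With 12% container overhead: ×1.12.
97,232 Mb ÷ 8 = 12,154 MB → 12.15 GB.

12.15 GB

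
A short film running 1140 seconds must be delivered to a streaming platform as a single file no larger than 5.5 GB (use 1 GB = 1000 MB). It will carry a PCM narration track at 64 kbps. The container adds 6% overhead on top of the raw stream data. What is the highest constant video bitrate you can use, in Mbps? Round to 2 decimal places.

36.35 Mbps

Budget: 5.5 GB = 44000.0 Mb.
Stream payload after overhead: 44000.0 / 1.06 = 41509.4 Mb.
Total bitrate budget: 41509.4 Mb / 1140 s = 36.412 Mbps.
Audio: 64 kbps = 0.064 Mbps.
Video: 36.412 − 0.064 = 36.348 Mbps.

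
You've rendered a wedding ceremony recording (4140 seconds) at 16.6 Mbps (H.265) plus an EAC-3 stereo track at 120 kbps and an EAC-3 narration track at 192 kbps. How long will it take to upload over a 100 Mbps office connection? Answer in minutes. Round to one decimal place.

Audio total: 120 + 192 = 312 kbps = 0.312 Mbps.
Total bitrate: 16.912 Mbps.
File: 16.912 Mbps × 4140 s = 70015.7 Mb.
At 100 Mbps: 70015.7 / 100 = 700.2 s ≈ 11.7 minutes.

11.7 minutes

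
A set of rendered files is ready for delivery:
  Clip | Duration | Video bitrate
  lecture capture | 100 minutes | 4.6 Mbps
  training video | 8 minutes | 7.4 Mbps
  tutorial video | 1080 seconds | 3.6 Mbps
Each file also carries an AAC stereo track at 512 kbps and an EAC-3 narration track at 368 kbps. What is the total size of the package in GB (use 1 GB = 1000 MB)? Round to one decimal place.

5.2 GB

Audio total: 512 + 368 = 880 kbps = 0.880 Mbps.
lecture capture: 5.480 Mbps × 6000 s = 32880.0 Mb
training video: 8.280 Mbps × 480 s = 3974.4 Mb
tutorial video: 4.480 Mbps × 1080 s = 4838.4 Mb
Total: 41692.8 Mb = 5211.6 MB.
= 5.212 GB.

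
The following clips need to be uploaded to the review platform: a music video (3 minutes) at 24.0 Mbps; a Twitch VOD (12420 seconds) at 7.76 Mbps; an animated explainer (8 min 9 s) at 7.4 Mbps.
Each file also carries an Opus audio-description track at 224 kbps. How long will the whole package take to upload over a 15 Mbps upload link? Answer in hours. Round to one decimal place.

2.0 hours

Audio: 224 kbps = 0.224 Mbps.
music video: 24.224 Mbps × 180 s = 4360.3 Mb
Twitch VOD: 7.984 Mbps × 12420 s = 99161.3 Mb
animated explainer: 7.624 Mbps × 489 s = 3728.1 Mb
Total: 107249.7 Mb = 13406.2 MB.
At 15 Mbps: 107249.7 / 15 = 7150 s ≈ 1.99 hours.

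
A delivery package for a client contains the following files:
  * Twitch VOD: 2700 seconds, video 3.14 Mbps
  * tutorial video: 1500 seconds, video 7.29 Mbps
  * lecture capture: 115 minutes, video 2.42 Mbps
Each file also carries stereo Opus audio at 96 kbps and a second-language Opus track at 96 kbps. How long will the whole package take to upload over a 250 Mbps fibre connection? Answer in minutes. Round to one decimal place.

Audio total: 96 + 96 = 192 kbps = 0.192 Mbps.
Twitch VOD: 3.332 Mbps × 2700 s = 8996.4 Mb
tutorial video: 7.482 Mbps × 1500 s = 11223.0 Mb
lecture capture: 2.612 Mbps × 6900 s = 18022.8 Mb
Total: 38242.2 Mb = 4780.3 MB.
At 250 Mbps: 38242.2 / 250 = 153 s ≈ 2.55 minutes.

2.5 minutes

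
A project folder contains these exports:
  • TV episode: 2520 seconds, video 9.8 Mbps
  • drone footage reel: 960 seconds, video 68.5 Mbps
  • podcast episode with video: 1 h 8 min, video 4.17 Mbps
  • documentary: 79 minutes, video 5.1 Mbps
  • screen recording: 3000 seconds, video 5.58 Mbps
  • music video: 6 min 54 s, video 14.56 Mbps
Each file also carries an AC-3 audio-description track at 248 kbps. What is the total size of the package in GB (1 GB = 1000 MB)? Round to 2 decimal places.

Audio: 248 kbps = 0.248 Mbps.
TV episode: 10.048 Mbps × 2520 s = 25321.0 Mb
drone footage reel: 68.748 Mbps × 960 s = 65998.1 Mb
podcast episode with video: 4.418 Mbps × 4080 s = 18025.4 Mb
documentary: 5.348 Mbps × 4740 s = 25349.5 Mb
screen recording: 5.828 Mbps × 3000 s = 17484.0 Mb
music video: 14.808 Mbps × 414 s = 6130.5 Mb
Total: 158308.5 Mb = 19788.6 MB.
= 19.79 GB.

19.79 GB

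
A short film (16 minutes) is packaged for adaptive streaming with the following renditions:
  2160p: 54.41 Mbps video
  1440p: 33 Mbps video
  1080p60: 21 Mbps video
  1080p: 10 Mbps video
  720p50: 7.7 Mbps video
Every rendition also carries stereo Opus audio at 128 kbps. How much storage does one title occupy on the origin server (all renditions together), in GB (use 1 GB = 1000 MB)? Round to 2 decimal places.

15.21 GB

16 min = 960 s
Audio: 128 kbps = 0.128 Mbps.
Sum of rendition bitrates: (54.41+0.128) + (33+0.128) + (21+0.128) + (10+0.128) + (7.7+0.128) = 126.750 Mbps.
× 960 s = 121,680 Mb = 15,210 MB = 15.21 GB.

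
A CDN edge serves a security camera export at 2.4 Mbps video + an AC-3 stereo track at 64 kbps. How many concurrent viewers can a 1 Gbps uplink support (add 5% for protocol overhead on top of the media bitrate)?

Audio: 64 kbps = 0.064 Mbps.
Per-viewer media rate: 2.464 Mbps.
On the wire with 5% overhead: 2.587 Mbps.
1 Gbps = 1,000 Mbps; 1,000 / 2.587 = 386.52 → 386 viewers.

386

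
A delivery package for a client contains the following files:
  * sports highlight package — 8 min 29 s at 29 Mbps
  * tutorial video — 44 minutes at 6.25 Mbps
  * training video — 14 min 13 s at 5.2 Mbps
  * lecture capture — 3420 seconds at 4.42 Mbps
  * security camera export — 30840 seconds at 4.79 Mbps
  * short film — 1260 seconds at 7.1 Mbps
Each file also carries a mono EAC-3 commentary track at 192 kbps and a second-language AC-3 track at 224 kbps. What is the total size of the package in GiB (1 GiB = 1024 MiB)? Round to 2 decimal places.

Audio total: 192 + 224 = 416 kbps = 0.416 Mbps.
sports highlight package: 29.416 Mbps × 509 s = 14972.7 Mb
tutorial video: 6.666 Mbps × 2640 s = 17598.2 Mb
training video: 5.616 Mbps × 853 s = 4790.4 Mb
lecture capture: 4.836 Mbps × 3420 s = 16539.1 Mb
security camera export: 5.206 Mbps × 30840 s = 160553.0 Mb
short film: 7.516 Mbps × 1260 s = 9470.2 Mb
Total: 223923.8 Mb = 27990.5 MB.
= 26.07 GiB.

26.07 GiB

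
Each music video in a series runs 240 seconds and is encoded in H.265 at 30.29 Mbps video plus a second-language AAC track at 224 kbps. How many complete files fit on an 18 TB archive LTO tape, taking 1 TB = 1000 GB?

Audio: 224 kbps = 0.224 Mbps.
Total bitrate: 30.514 Mbps.
Per item: 30.514 Mbps × 240 s = 7,323 Mb = 915.4 MB.
Capacity: 18 TB = 144,000,000 Mb; 19663.11 items → 19663 complete.

19663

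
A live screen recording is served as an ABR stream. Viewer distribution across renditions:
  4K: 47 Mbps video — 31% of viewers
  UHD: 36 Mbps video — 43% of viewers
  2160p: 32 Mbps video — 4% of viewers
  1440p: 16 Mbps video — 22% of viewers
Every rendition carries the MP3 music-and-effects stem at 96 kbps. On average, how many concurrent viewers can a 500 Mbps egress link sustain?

Audio: 96 kbps = 0.096 Mbps.
Average per-viewer bitrate: 0.31×47.096 + 0.43×36.096 + 0.04×32.096 + 0.22×16.096 = 34.946 Mbps.
500 Mbps = 500.0 Mbps; 500.0 / 34.946 = 14.31 → 14.

14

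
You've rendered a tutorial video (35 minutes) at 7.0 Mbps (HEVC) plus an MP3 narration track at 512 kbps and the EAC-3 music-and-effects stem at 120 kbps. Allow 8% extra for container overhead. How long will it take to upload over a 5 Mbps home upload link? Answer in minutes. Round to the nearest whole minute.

35 min = 2100 s
Audio total: 512 + 120 = 632 kbps = 0.632 Mbps.
Total bitrate: 7.632 Mbps.
File: 7.632 Mbps × 2100 s = 16027.2 Mb.
With 8% container overhead: ×1.08. → 17309.4 Mb.
At 5 Mbps: 17309.4 / 5 = 3461.9 s ≈ 57.7 minutes.

58 minutes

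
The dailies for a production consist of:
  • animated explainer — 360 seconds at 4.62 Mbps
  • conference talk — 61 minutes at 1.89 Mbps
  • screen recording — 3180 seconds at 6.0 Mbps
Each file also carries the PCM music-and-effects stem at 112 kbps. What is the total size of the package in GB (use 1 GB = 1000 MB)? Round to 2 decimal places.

3.56 GB

Audio: 112 kbps = 0.112 Mbps.
animated explainer: 4.732 Mbps × 360 s = 1703.5 Mb
conference talk: 2.002 Mbps × 3660 s = 7327.3 Mb
screen recording: 6.112 Mbps × 3180 s = 19436.2 Mb
Total: 28467.0 Mb = 3558.4 MB.
= 3.558 GB.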